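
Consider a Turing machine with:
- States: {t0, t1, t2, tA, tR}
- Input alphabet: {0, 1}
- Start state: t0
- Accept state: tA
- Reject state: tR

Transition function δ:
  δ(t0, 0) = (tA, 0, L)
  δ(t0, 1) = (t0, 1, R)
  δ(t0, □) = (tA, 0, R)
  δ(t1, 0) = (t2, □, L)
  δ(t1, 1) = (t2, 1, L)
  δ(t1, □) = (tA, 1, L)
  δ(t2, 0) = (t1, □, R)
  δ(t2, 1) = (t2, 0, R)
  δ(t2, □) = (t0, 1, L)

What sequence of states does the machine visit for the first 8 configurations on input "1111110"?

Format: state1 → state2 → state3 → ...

Execution trace:
Initial: [t0]1111110
Step 1: δ(t0, 1) = (t0, 1, R) → 1[t0]111110
Step 2: δ(t0, 1) = (t0, 1, R) → 11[t0]11110
Step 3: δ(t0, 1) = (t0, 1, R) → 111[t0]1110
Step 4: δ(t0, 1) = (t0, 1, R) → 1111[t0]110
Step 5: δ(t0, 1) = (t0, 1, R) → 11111[t0]10
Step 6: δ(t0, 1) = (t0, 1, R) → 111111[t0]0
Step 7: δ(t0, 0) = (tA, 0, L) → 11111[tA]10

The machine reaches the accept state tA and halts.

State sequence: t0 → t0 → t0 → t0 → t0 → t0 → t0 → tA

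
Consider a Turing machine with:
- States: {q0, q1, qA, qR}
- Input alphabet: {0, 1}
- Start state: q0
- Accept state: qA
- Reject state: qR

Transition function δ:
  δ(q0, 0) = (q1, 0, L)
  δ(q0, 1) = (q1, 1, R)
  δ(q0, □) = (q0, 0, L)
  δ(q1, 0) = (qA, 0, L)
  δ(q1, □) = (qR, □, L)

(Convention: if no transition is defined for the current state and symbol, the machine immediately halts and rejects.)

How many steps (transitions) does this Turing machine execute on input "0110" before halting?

Execution trace:
Initial: [q0]0110
Step 1: δ(q0, 0) = (q1, 0, L) → [q1]□0110
Step 2: δ(q1, □) = (qR, □, L) → [qR]□□0110

The machine reaches the reject state qR and halts.

The machine executed 2 steps before halting.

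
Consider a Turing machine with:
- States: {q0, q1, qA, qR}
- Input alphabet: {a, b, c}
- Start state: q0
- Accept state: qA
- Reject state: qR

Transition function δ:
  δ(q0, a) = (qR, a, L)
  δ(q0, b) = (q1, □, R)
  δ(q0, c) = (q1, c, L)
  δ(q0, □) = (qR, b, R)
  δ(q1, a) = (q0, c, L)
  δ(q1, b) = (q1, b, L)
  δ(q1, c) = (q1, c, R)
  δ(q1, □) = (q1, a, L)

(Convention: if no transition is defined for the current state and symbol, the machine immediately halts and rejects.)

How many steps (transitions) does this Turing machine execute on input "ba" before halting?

Execution trace:
Initial: [q0]ba
Step 1: δ(q0, b) = (q1, □, R) → □[q1]a
Step 2: δ(q1, a) = (q0, c, L) → [q0]□c
Step 3: δ(q0, □) = (qR, b, R) → b[qR]c

The machine reaches the reject state qR and halts.

The machine executed 3 steps before halting.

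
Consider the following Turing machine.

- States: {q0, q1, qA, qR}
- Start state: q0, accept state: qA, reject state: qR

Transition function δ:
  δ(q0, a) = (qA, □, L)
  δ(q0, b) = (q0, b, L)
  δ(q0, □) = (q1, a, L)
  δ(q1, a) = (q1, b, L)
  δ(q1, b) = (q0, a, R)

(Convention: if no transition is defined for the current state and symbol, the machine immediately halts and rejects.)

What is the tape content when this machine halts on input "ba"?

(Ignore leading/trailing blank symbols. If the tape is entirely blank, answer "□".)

Execution trace:
Initial: [q0]ba
Step 1: δ(q0, b) = (q0, b, L) → [q0]□ba
Step 2: δ(q0, □) = (q1, a, L) → [q1]□aba

No transition is defined for δ(q1, □). By convention the machine halts and rejects.

Final tape (ignoring leading/trailing blanks): aba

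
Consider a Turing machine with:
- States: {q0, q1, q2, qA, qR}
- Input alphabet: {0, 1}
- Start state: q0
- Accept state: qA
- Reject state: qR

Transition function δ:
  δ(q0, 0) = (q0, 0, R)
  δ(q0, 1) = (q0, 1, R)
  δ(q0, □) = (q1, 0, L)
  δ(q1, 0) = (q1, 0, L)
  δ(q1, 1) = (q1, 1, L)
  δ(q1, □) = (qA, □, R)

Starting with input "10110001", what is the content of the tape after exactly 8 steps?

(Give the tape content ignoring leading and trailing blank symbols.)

Execution trace:
Initial: [q0]10110001
Step 1: δ(q0, 1) = (q0, 1, R) → 1[q0]0110001
Step 2: δ(q0, 0) = (q0, 0, R) → 10[q0]110001
Step 3: δ(q0, 1) = (q0, 1, R) → 101[q0]10001
Step 4: δ(q0, 1) = (q0, 1, R) → 1011[q0]0001
Step 5: δ(q0, 0) = (q0, 0, R) → 10110[q0]001
Step 6: δ(q0, 0) = (q0, 0, R) → 101100[q0]01
Step 7: δ(q0, 0) = (q0, 0, R) → 1011000[q0]1
Step 8: δ(q0, 1) = (q0, 1, R) → 10110001[q0]□

After 8 steps, the tape (ignoring leading/trailing blanks) is: 10110001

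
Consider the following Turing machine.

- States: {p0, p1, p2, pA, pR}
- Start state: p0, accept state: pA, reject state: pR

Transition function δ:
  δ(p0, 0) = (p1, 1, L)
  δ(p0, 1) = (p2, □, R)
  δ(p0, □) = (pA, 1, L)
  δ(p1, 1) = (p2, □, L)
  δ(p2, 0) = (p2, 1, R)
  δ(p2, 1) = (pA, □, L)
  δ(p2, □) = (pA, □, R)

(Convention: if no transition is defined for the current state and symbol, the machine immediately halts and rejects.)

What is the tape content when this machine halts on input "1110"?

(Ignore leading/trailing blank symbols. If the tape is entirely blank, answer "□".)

Execution trace:
Initial: [p0]1110
Step 1: δ(p0, 1) = (p2, □, R) → □[p2]110
Step 2: δ(p2, 1) = (pA, □, L) → [pA]□□10

The machine reaches the accept state pA and halts.

Final tape (ignoring leading/trailing blanks): 10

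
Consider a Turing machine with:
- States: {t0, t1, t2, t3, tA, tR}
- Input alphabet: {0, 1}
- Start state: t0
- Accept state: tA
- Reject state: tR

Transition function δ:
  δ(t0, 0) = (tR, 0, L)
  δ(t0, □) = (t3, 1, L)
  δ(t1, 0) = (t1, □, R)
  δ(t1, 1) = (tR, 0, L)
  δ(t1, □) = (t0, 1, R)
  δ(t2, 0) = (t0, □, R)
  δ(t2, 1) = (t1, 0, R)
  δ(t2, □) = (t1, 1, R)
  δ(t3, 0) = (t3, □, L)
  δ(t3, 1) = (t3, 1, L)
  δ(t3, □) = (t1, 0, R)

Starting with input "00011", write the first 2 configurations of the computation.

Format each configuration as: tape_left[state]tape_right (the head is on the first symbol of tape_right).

Transitions applied:
Step 1: δ(t0, 0) = (tR, 0, L)

The first 2 configurations are:
[t0]00011 ⊢ [tR]□00011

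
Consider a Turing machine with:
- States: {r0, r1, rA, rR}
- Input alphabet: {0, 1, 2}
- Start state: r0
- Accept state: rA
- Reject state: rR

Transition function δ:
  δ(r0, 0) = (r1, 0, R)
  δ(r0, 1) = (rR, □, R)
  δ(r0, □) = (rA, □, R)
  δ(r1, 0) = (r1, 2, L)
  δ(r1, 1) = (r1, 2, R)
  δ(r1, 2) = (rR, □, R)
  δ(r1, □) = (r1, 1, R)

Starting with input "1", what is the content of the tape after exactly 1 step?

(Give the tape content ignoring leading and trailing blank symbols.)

Execution trace:
Initial: [r0]1
Step 1: δ(r0, 1) = (rR, □, R) → □[rR]□

The machine reaches the reject state rR and halts.

After 1 step, the tape (ignoring leading/trailing blanks) is: □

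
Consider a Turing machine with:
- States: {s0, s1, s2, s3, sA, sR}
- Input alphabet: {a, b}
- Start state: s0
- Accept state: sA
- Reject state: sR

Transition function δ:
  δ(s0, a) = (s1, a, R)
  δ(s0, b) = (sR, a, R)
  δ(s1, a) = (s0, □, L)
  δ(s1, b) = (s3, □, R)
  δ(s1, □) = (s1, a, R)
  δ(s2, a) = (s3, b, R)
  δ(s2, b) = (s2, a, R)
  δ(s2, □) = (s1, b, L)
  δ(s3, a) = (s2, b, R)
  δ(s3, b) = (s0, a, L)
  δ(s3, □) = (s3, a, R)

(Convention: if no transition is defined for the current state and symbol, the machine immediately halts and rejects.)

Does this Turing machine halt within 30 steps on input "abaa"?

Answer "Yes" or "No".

Execution trace:
Initial: [s0]abaa
Step 1: δ(s0, a) = (s1, a, R) → a[s1]baa
Step 2: δ(s1, b) = (s3, □, R) → a□[s3]aa
Step 3: δ(s3, a) = (s2, b, R) → a□b[s2]a
Step 4: δ(s2, a) = (s3, b, R) → a□bb[s3]□
Step 5: δ(s3, □) = (s3, a, R) → a□bba[s3]□
Step 6: δ(s3, □) = (s3, a, R) → a□bbaa[s3]□
Step 7: δ(s3, □) = (s3, a, R) → a□bbaaa[s3]□
Step 8: δ(s3, □) = (s3, a, R) → a□bbaaaa[s3]□
Step 9: δ(s3, □) = (s3, a, R) → a□bbaaaaa[s3]□
Step 10: δ(s3, □) = (s3, a, R) → a□bbaaaaaa[s3]□
Step 11: δ(s3, □) = (s3, a, R) → a□bbaaaaaaa[s3]□
Step 12: δ(s3, □) = (s3, a, R) → a□bbaaaaaaaa[s3]□
Step 13: δ(s3, □) = (s3, a, R) → a□bbaaaaaaaaa[s3]□
Step 14: δ(s3, □) = (s3, a, R) → a□bbaaaaaaaaaa[s3]□
Step 15: δ(s3, □) = (s3, a, R) → a□bbaaaaaaaaaaa[s3]□
Step 16: δ(s3, □) = (s3, a, R) → a□bbaaaaaaaaaaaa[s3]□
Step 17: δ(s3, □) = (s3, a, R) → a□bbaaaaaaaaaaaaa[s3]□
Step 18: δ(s3, □) = (s3, a, R) → a□bbaaaaaaaaaaaaaa[s3]□
Step 19: δ(s3, □) = (s3, a, R) → a□bbaaaaaaaaaaaaaaa[s3]□
Step 20: δ(s3, □) = (s3, a, R) → a□bbaaaaaaaaaaaaaaaa[s3]□
Step 21: δ(s3, □) = (s3, a, R) → a□bbaaaaaaaaaaaaaaaaa[s3]□
Step 22: δ(s3, □) = (s3, a, R) → a□bbaaaaaaaaaaaaaaaaaa[s3]□
Step 23: δ(s3, □) = (s3, a, R) → a□bbaaaaaaaaaaaaaaaaaaa[s3]□
Step 24: δ(s3, □) = (s3, a, R) → a□bbaaaaaaaaaaaaaaaaaaaa[s3]□
Step 25: δ(s3, □) = (s3, a, R) → a□bbaaaaaaaaaaaaaaaaaaaaa[s3]□
Step 26: δ(s3, □) = (s3, a, R) → a□bbaaaaaaaaaaaaaaaaaaaaaa[s3]□
Step 27: δ(s3, □) = (s3, a, R) → a□bbaaaaaaaaaaaaaaaaaaaaaaa[s3]□
Step 28: δ(s3, □) = (s3, a, R) → a□bbaaaaaaaaaaaaaaaaaaaaaaaa[s3]□
Step 29: δ(s3, □) = (s3, a, R) → a□bbaaaaaaaaaaaaaaaaaaaaaaaaa[s3]□
Step 30: δ(s3, □) = (s3, a, R) → a□bbaaaaaaaaaaaaaaaaaaaaaaaaaa[s3]□

The machine has not reached a halting state after 30 steps.
The machine did not halt within the 30-step bound.

Answer: No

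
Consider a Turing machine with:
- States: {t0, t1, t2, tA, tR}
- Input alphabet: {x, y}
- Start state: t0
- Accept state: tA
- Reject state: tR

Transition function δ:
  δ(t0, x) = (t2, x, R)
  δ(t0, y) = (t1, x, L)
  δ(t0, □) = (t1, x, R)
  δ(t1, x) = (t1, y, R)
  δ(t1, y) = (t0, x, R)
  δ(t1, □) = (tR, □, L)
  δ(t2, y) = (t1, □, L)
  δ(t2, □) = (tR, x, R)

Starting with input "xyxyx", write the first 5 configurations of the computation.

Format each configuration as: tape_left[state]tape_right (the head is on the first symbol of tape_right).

Transitions applied:
Step 1: δ(t0, x) = (t2, x, R)
Step 2: δ(t2, y) = (t1, □, L)
Step 3: δ(t1, x) = (t1, y, R)
Step 4: δ(t1, □) = (tR, □, L)

The first 5 configurations are:
[t0]xyxyx ⊢ x[t2]yxyx ⊢ [t1]x□xyx ⊢ y[t1]□xyx ⊢ [tR]y□xyx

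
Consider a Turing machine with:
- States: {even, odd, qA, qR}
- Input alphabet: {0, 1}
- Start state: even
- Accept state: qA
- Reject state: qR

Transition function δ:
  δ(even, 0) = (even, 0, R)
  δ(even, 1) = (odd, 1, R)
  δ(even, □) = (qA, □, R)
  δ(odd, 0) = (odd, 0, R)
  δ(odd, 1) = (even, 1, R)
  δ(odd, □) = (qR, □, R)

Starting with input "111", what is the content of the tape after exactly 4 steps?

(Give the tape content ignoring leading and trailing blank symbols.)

Execution trace:
Initial: [even]111
Step 1: δ(even, 1) = (odd, 1, R) → 1[odd]11
Step 2: δ(odd, 1) = (even, 1, R) → 11[even]1
Step 3: δ(even, 1) = (odd, 1, R) → 111[odd]□
Step 4: δ(odd, □) = (qR, □, R) → 111□[qR]□

The machine reaches the reject state qR and halts.

After 4 steps, the tape (ignoring leading/trailing blanks) is: 111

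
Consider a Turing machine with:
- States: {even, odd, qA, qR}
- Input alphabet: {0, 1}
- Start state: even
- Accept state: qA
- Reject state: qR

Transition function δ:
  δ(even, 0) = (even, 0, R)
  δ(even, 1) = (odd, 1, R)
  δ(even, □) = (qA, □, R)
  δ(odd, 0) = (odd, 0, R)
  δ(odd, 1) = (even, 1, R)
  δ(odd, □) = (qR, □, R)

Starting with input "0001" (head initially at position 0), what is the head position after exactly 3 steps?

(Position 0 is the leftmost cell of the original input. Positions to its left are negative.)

Execution trace (head position shown):
Step 0: [even]0001  (head at position 0)
Step 1: move right → 0[even]001  (head at position 1)
Step 2: move right → 00[even]01  (head at position 2)
Step 3: move right → 000[even]1  (head at position 3)

After 3 steps, the head is at position 3.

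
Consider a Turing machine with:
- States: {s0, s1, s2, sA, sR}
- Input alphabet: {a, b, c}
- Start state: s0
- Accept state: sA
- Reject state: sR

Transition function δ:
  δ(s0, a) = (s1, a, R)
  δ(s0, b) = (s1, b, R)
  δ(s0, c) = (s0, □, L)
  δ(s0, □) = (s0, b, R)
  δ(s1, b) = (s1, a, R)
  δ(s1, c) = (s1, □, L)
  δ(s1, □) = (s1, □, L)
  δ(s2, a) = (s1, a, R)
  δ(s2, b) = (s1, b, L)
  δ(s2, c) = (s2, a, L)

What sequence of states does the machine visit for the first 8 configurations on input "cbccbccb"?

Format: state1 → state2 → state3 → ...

Execution trace:
Initial: [s0]cbccbccb
Step 1: δ(s0, c) = (s0, □, L) → [s0]□□bccbccb
Step 2: δ(s0, □) = (s0, b, R) → b[s0]□bccbccb
Step 3: δ(s0, □) = (s0, b, R) → bb[s0]bccbccb
Step 4: δ(s0, b) = (s1, b, R) → bbb[s1]ccbccb
Step 5: δ(s1, c) = (s1, □, L) → bb[s1]b□cbccb
Step 6: δ(s1, b) = (s1, a, R) → bba[s1]□cbccb
Step 7: δ(s1, □) = (s1, □, L) → bb[s1]a□cbccb

No transition is defined for δ(s1, a). By convention the machine halts and rejects.

State sequence: s0 → s0 → s0 → s0 → s1 → s1 → s1 → s1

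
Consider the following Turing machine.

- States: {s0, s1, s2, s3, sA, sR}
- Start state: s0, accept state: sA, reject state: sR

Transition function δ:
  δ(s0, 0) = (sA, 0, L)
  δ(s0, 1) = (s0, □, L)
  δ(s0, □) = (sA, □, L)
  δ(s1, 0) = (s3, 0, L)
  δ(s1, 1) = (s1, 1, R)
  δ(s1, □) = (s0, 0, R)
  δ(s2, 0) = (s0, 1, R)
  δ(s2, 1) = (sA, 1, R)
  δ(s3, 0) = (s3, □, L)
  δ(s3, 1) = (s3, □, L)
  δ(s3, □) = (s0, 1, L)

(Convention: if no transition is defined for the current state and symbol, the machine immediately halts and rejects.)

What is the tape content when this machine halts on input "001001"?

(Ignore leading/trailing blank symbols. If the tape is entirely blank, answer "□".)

Execution trace:
Initial: [s0]001001
Step 1: δ(s0, 0) = (sA, 0, L) → [sA]□001001

The machine reaches the accept state sA and halts.

Final tape (ignoring leading/trailing blanks): 001001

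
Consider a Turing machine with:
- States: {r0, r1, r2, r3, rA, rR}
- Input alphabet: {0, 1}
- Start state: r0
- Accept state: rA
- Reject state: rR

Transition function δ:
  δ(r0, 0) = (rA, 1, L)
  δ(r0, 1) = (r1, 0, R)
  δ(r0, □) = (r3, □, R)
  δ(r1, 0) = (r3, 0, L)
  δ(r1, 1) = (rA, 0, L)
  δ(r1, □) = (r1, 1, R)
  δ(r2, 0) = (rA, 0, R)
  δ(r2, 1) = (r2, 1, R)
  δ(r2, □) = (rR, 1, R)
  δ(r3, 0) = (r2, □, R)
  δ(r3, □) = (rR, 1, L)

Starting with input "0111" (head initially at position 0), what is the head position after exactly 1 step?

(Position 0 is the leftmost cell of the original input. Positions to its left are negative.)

Execution trace (head position shown):
Step 0: [r0]0111  (head at position 0)
Step 1: move left → [rA]□1111  (head at position -1)

After 1 step, the head is at position -1.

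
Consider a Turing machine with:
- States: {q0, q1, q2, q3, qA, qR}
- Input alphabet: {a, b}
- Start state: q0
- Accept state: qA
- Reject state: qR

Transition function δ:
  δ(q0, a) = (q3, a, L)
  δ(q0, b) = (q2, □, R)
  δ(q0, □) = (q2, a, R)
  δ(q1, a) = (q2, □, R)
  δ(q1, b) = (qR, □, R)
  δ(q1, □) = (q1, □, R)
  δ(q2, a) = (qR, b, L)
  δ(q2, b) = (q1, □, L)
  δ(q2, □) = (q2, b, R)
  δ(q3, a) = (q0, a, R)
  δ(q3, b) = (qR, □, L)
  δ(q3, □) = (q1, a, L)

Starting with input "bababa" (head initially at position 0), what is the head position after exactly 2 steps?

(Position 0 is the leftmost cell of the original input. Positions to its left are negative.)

Execution trace (head position shown):
Step 0: [q0]bababa  (head at position 0)
Step 1: move right → □[q2]ababa  (head at position 1)
Step 2: move left → [qR]□bbaba  (head at position 0)

After 2 steps, the head is at position 0.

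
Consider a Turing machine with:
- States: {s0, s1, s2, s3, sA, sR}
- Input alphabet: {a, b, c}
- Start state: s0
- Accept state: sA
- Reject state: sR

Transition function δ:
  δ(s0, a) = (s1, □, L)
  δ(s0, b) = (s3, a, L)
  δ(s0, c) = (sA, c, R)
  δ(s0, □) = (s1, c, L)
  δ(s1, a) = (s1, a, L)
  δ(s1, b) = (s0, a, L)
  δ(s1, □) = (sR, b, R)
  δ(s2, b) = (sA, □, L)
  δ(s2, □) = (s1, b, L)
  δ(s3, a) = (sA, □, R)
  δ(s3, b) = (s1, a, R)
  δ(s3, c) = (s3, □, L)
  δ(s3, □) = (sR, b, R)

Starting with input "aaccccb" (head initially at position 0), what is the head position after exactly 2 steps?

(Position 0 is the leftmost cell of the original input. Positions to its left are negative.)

Execution trace (head position shown):
Step 0: [s0]aaccccb  (head at position 0)
Step 1: move left → [s1]□□accccb  (head at position -1)
Step 2: move right → b[sR]□accccb  (head at position 0)

After 2 steps, the head is at position 0.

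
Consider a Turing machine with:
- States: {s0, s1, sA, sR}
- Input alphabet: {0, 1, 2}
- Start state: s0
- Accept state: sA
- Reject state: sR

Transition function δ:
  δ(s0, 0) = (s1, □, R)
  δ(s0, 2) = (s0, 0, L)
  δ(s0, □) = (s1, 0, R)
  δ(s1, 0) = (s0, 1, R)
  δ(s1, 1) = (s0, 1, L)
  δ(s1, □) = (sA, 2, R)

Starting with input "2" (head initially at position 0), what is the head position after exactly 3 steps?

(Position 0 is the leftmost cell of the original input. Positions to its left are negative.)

Execution trace (head position shown):
Step 0: [s0]2  (head at position 0)
Step 1: move left → [s0]□0  (head at position -1)
Step 2: move right → 0[s1]0  (head at position 0)
Step 3: move right → 01[s0]□  (head at position 1)

After 3 steps, the head is at position 1.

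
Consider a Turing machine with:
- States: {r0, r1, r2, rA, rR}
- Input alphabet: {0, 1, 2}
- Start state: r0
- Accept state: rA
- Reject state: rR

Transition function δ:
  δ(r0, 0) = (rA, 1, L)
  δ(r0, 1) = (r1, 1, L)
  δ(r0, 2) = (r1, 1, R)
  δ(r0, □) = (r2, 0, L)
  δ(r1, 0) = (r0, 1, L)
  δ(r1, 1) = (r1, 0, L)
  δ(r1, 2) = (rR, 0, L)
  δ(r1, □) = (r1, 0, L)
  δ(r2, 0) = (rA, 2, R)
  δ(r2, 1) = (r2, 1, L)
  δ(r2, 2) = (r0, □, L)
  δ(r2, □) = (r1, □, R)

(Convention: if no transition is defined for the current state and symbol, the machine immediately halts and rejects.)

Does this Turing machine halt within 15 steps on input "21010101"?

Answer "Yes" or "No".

Execution trace:
Initial: [r0]21010101
Step 1: δ(r0, 2) = (r1, 1, R) → 1[r1]1010101
Step 2: δ(r1, 1) = (r1, 0, L) → [r1]10010101
Step 3: δ(r1, 1) = (r1, 0, L) → [r1]□00010101
Step 4: δ(r1, □) = (r1, 0, L) → [r1]□000010101
Step 5: δ(r1, □) = (r1, 0, L) → [r1]□0000010101
Step 6: δ(r1, □) = (r1, 0, L) → [r1]□00000010101
Step 7: δ(r1, □) = (r1, 0, L) → [r1]□000000010101
Step 8: δ(r1, □) = (r1, 0, L) → [r1]□0000000010101
Step 9: δ(r1, □) = (r1, 0, L) → [r1]□00000000010101
Step 10: δ(r1, □) = (r1, 0, L) → [r1]□000000000010101
Step 11: δ(r1, □) = (r1, 0, L) → [r1]□0000000000010101
Step 12: δ(r1, □) = (r1, 0, L) → [r1]□00000000000010101
Step 13: δ(r1, □) = (r1, 0, L) → [r1]□000000000000010101
Step 14: δ(r1, □) = (r1, 0, L) → [r1]□0000000000000010101
Step 15: δ(r1, □) = (r1, 0, L) → [r1]□00000000000000010101

The machine has not reached a halting state after 15 steps.
The machine did not halt within the 15-step bound.

Answer: No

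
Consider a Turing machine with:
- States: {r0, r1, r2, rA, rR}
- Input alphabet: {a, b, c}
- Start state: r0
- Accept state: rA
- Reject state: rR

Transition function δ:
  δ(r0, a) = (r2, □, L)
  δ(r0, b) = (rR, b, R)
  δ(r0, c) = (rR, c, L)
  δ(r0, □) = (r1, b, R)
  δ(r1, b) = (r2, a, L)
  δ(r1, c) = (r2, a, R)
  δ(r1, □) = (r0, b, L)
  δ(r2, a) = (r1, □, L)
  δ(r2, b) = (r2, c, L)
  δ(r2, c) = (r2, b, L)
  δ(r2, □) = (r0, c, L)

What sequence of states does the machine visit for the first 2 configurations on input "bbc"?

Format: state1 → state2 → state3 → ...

Execution trace:
Initial: [r0]bbc
Step 1: δ(r0, b) = (rR, b, R) → b[rR]bc

The machine reaches the reject state rR and halts.

State sequence: r0 → rR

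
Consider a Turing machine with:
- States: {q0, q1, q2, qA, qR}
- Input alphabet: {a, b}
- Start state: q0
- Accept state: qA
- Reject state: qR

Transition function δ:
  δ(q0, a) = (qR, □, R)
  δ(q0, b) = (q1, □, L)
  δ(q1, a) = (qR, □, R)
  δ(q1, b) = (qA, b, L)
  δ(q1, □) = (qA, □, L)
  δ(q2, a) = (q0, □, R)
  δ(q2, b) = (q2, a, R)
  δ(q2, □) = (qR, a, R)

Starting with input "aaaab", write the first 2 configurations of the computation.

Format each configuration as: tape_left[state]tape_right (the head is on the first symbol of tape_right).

Transitions applied:
Step 1: δ(q0, a) = (qR, □, R)

The first 2 configurations are:
[q0]aaaab ⊢ □[qR]aaab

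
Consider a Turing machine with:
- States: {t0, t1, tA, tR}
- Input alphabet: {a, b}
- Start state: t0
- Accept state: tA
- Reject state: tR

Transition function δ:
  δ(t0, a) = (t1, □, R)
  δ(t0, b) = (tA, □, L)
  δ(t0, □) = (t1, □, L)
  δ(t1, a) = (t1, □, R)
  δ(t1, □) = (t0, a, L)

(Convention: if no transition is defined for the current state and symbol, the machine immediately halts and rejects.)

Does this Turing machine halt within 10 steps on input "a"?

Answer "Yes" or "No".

Execution trace:
Initial: [t0]a
Step 1: δ(t0, a) = (t1, □, R) → □[t1]□
Step 2: δ(t1, □) = (t0, a, L) → [t0]□a
Step 3: δ(t0, □) = (t1, □, L) → [t1]□□a
Step 4: δ(t1, □) = (t0, a, L) → [t0]□a□a
Step 5: δ(t0, □) = (t1, □, L) → [t1]□□a□a
Step 6: δ(t1, □) = (t0, a, L) → [t0]□a□a□a
Step 7: δ(t0, □) = (t1, □, L) → [t1]□□a□a□a
Step 8: δ(t1, □) = (t0, a, L) → [t0]□a□a□a□a
Step 9: δ(t0, □) = (t1, □, L) → [t1]□□a□a□a□a
Step 10: δ(t1, □) = (t0, a, L) → [t0]□a□a□a□a□a

The machine has not reached a halting state after 10 steps.
The machine did not halt within the 10-step bound.

Answer: No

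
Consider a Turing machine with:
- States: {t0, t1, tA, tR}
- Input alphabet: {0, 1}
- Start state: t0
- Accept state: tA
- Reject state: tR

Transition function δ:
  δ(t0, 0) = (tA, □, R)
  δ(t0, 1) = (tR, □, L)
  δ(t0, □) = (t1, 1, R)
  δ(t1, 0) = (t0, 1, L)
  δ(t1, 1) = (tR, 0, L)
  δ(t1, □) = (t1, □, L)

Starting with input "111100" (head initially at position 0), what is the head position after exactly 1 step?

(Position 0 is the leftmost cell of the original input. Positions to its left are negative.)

Execution trace (head position shown):
Step 0: [t0]111100  (head at position 0)
Step 1: move left → [tR]□□11100  (head at position -1)

After 1 step, the head is at position -1.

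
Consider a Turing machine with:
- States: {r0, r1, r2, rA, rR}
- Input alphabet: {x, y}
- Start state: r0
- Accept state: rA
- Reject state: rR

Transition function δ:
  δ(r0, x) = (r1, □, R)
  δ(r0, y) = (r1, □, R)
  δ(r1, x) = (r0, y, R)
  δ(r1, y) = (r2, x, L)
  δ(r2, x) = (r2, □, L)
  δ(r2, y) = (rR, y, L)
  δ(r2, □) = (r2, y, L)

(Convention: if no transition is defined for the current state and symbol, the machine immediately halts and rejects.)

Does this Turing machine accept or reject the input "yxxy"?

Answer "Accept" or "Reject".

Execution trace:
Initial: [r0]yxxy
Step 1: δ(r0, y) = (r1, □, R) → □[r1]xxy
Step 2: δ(r1, x) = (r0, y, R) → □y[r0]xy
Step 3: δ(r0, x) = (r1, □, R) → □y□[r1]y
Step 4: δ(r1, y) = (r2, x, L) → □y[r2]□x
Step 5: δ(r2, □) = (r2, y, L) → □[r2]yyx
Step 6: δ(r2, y) = (rR, y, L) → [rR]□yyx

The machine reaches the reject state rR and halts.

Answer: Reject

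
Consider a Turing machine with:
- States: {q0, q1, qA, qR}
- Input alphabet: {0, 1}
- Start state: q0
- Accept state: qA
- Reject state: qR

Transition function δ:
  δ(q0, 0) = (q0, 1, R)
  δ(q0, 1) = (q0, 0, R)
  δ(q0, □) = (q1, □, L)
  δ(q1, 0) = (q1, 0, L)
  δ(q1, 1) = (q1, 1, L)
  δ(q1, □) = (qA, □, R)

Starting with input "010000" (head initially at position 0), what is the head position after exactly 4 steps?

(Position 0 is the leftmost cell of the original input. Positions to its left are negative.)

Execution trace (head position shown):
Step 0: [q0]010000  (head at position 0)
Step 1: move right → 1[q0]10000  (head at position 1)
Step 2: move right → 10[q0]0000  (head at position 2)
Step 3: move right → 101[q0]000  (head at position 3)
Step 4: move right → 1011[q0]00  (head at position 4)

After 4 steps, the head is at position 4.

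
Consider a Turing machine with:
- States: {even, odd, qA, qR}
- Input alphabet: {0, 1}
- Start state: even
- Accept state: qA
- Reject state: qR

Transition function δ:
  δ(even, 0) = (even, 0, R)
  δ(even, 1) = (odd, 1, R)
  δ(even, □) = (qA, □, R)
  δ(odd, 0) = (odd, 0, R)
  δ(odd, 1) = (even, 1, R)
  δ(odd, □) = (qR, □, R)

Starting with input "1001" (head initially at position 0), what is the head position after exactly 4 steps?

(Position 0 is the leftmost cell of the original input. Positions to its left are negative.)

Execution trace (head position shown):
Step 0: [even]1001  (head at position 0)
Step 1: move right → 1[odd]001  (head at position 1)
Step 2: move right → 10[odd]01  (head at position 2)
Step 3: move right → 100[odd]1  (head at position 3)
Step 4: move right → 1001[even]□  (head at position 4)

After 4 steps, the head is at position 4.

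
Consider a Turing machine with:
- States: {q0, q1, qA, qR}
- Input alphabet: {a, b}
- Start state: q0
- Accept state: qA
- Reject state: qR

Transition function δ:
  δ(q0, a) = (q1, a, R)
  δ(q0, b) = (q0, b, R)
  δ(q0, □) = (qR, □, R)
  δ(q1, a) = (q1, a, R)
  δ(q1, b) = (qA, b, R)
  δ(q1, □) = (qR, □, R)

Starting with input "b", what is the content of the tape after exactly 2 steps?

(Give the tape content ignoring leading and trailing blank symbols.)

Execution trace:
Initial: [q0]b
Step 1: δ(q0, b) = (q0, b, R) → b[q0]□
Step 2: δ(q0, □) = (qR, □, R) → b□[qR]□

The machine reaches the reject state qR and halts.

After 2 steps, the tape (ignoring leading/trailing blanks) is: b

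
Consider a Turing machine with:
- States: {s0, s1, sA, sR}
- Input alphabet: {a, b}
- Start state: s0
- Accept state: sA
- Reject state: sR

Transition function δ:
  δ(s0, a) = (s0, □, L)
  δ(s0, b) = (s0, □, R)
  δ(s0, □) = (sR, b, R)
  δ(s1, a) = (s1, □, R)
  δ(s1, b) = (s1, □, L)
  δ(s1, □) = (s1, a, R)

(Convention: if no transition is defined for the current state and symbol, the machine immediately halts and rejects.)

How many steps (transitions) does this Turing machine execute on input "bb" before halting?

Execution trace:
Initial: [s0]bb
Step 1: δ(s0, b) = (s0, □, R) → □[s0]b
Step 2: δ(s0, b) = (s0, □, R) → □□[s0]□
Step 3: δ(s0, □) = (sR, b, R) → □□b[sR]□

The machine reaches the reject state sR and halts.

The machine executed 3 steps before halting.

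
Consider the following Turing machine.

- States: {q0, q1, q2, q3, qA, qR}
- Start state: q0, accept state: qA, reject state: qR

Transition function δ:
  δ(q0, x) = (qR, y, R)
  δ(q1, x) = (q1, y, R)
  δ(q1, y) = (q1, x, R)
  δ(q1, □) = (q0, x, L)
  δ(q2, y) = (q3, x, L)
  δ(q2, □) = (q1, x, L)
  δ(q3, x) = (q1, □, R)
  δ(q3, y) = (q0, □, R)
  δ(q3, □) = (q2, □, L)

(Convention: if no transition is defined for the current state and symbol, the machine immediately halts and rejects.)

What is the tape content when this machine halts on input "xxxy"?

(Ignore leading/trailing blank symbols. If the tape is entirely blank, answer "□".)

Execution trace:
Initial: [q0]xxxy
Step 1: δ(q0, x) = (qR, y, R) → y[qR]xxy

The machine reaches the reject state qR and halts.

Final tape (ignoring leading/trailing blanks): yxxy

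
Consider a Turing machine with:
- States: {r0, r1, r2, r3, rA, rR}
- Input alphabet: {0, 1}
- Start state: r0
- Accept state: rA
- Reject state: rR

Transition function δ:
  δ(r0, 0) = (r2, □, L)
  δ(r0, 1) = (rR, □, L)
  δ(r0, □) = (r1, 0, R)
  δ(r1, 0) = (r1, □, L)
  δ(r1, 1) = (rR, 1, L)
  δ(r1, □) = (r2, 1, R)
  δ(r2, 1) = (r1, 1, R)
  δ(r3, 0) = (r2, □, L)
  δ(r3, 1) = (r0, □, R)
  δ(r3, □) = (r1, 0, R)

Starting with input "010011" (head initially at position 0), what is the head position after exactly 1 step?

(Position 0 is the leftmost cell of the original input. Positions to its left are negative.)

Execution trace (head position shown):
Step 0: [r0]010011  (head at position 0)
Step 1: move left → [r2]□□10011  (head at position -1)

After 1 step, the head is at position -1.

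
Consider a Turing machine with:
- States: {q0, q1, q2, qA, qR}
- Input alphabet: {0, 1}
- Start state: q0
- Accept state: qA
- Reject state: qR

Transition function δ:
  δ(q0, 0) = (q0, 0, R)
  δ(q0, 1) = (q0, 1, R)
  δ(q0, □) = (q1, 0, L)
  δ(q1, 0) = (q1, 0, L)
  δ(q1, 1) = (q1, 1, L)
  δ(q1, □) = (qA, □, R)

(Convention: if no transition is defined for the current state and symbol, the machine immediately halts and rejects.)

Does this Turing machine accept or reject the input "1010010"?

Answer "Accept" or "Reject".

Execution trace:
Initial: [q0]1010010
Step 1: δ(q0, 1) = (q0, 1, R) → 1[q0]010010
Step 2: δ(q0, 0) = (q0, 0, R) → 10[q0]10010
Step 3: δ(q0, 1) = (q0, 1, R) → 101[q0]0010
Step 4: δ(q0, 0) = (q0, 0, R) → 1010[q0]010
Step 5: δ(q0, 0) = (q0, 0, R) → 10100[q0]10
Step 6: δ(q0, 1) = (q0, 1, R) → 101001[q0]0
Step 7: δ(q0, 0) = (q0, 0, R) → 1010010[q0]□
Step 8: δ(q0, □) = (q1, 0, L) → 101001[q1]00
Step 9: δ(q1, 0) = (q1, 0, L) → 10100[q1]100
Step 10: δ(q1, 1) = (q1, 1, L) → 1010[q1]0100
Step 11: δ(q1, 0) = (q1, 0, L) → 101[q1]00100
Step 12: δ(q1, 0) = (q1, 0, L) → 10[q1]100100
Step 13: δ(q1, 1) = (q1, 1, L) → 1[q1]0100100
Step 14: δ(q1, 0) = (q1, 0, L) → [q1]10100100
Step 15: δ(q1, 1) = (q1, 1, L) → [q1]□10100100
Step 16: δ(q1, □) = (qA, □, R) → □[qA]10100100

The machine reaches the accept state qA and halts.

Answer: Accept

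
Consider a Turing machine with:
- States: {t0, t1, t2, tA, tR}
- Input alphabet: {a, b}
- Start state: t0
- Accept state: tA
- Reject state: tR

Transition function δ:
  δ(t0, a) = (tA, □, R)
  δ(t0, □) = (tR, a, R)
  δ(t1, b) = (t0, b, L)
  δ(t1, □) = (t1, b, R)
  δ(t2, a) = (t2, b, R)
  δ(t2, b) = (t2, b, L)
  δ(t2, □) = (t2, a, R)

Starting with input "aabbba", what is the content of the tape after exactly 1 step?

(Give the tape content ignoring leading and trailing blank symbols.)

Execution trace:
Initial: [t0]aabbba
Step 1: δ(t0, a) = (tA, □, R) → □[tA]abbba

The machine reaches the accept state tA and halts.

After 1 step, the tape (ignoring leading/trailing blanks) is: abbba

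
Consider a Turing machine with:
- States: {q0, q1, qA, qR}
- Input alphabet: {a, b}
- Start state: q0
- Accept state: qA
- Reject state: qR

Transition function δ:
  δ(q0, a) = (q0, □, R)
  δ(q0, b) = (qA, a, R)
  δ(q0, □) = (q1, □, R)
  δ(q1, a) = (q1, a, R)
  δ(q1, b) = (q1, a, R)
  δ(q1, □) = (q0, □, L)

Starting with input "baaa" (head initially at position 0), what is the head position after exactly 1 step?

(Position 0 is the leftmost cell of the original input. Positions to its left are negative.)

Execution trace (head position shown):
Step 0: [q0]baaa  (head at position 0)
Step 1: move right → a[qA]aaa  (head at position 1)

After 1 step, the head is at position 1.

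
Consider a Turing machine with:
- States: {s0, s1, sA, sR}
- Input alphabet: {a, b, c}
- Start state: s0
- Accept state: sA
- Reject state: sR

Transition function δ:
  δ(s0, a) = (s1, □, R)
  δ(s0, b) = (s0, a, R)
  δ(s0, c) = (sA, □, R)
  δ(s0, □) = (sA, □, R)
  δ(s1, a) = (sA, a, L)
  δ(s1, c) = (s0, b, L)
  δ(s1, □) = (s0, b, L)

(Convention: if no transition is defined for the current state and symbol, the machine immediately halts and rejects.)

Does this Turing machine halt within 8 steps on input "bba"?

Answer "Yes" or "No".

Execution trace:
Initial: [s0]bba
Step 1: δ(s0, b) = (s0, a, R) → a[s0]ba
Step 2: δ(s0, b) = (s0, a, R) → aa[s0]a
Step 3: δ(s0, a) = (s1, □, R) → aa□[s1]□
Step 4: δ(s1, □) = (s0, b, L) → aa[s0]□b
Step 5: δ(s0, □) = (sA, □, R) → aa□[sA]b

The machine reaches the accept state sA and halts.
The machine halted after 5 steps (within the 8-step bound).

Answer: Yes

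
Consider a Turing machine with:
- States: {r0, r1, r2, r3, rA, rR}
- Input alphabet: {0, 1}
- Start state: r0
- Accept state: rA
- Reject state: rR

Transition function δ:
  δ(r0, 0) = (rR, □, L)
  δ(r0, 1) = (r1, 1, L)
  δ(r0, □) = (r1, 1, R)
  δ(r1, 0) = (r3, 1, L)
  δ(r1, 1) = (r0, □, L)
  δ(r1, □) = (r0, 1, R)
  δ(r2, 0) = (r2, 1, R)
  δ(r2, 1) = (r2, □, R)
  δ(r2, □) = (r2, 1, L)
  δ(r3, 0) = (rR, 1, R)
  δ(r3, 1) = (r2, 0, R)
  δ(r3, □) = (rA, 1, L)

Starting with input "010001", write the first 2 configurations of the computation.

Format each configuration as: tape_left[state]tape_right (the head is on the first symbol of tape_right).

Transitions applied:
Step 1: δ(r0, 0) = (rR, □, L)

The first 2 configurations are:
[r0]010001 ⊢ [rR]□□10001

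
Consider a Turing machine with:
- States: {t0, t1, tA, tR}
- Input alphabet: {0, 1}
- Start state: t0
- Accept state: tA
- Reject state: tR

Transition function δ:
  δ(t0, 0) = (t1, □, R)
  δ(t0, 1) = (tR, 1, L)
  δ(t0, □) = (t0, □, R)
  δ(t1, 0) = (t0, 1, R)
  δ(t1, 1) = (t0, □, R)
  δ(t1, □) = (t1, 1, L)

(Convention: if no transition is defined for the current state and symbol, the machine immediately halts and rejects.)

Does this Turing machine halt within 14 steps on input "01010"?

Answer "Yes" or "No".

Execution trace:
Initial: [t0]01010
Step 1: δ(t0, 0) = (t1, □, R) → □[t1]1010
Step 2: δ(t1, 1) = (t0, □, R) → □□[t0]010
Step 3: δ(t0, 0) = (t1, □, R) → □□□[t1]10
Step 4: δ(t1, 1) = (t0, □, R) → □□□□[t0]0
Step 5: δ(t0, 0) = (t1, □, R) → □□□□□[t1]□
Step 6: δ(t1, □) = (t1, 1, L) → □□□□[t1]□1
Step 7: δ(t1, □) = (t1, 1, L) → □□□[t1]□11
Step 8: δ(t1, □) = (t1, 1, L) → □□[t1]□111
Step 9: δ(t1, □) = (t1, 1, L) → □[t1]□1111
Step 10: δ(t1, □) = (t1, 1, L) → [t1]□11111
Step 11: δ(t1, □) = (t1, 1, L) → [t1]□111111
Step 12: δ(t1, □) = (t1, 1, L) → [t1]□1111111
Step 13: δ(t1, □) = (t1, 1, L) → [t1]□11111111
Step 14: δ(t1, □) = (t1, 1, L) → [t1]□111111111

The machine has not reached a halting state after 14 steps.
The machine did not halt within the 14-step bound.

Answer: No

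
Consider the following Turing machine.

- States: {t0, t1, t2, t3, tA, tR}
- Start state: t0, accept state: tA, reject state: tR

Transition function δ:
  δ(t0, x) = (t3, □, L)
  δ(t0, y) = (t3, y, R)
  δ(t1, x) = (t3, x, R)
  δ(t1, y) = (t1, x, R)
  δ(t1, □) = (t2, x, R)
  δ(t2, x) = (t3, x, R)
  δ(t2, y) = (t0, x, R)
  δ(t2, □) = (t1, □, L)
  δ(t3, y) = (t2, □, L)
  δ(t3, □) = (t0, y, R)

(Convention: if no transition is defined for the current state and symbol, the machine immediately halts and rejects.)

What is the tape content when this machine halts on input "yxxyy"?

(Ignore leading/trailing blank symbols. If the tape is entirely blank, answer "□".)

Execution trace:
Initial: [t0]yxxyy
Step 1: δ(t0, y) = (t3, y, R) → y[t3]xxyy

No transition is defined for δ(t3, x). By convention the machine halts and rejects.

Final tape (ignoring leading/trailing blanks): yxxyy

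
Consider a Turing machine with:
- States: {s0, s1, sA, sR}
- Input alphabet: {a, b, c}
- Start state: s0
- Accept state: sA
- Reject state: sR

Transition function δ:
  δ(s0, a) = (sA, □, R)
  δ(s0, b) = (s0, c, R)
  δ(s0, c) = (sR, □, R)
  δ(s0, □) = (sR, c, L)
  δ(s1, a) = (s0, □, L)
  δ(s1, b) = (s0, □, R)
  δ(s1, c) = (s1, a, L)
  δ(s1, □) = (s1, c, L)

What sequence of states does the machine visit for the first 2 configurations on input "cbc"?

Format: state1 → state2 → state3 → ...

Execution trace:
Initial: [s0]cbc
Step 1: δ(s0, c) = (sR, □, R) → □[sR]bc

The machine reaches the reject state sR and halts.

State sequence: s0 → sR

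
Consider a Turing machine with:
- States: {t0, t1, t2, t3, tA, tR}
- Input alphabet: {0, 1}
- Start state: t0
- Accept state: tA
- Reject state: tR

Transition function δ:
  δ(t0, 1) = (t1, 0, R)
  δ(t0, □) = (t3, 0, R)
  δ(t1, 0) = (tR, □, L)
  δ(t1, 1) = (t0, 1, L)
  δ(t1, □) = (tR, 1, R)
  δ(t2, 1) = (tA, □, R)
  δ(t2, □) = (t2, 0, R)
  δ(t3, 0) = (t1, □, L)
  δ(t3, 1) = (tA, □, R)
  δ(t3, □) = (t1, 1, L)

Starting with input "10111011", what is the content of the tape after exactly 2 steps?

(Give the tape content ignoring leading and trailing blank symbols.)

Execution trace:
Initial: [t0]10111011
Step 1: δ(t0, 1) = (t1, 0, R) → 0[t1]0111011
Step 2: δ(t1, 0) = (tR, □, L) → [tR]0□111011

The machine reaches the reject state tR and halts.

After 2 steps, the tape (ignoring leading/trailing blanks) is: 0□111011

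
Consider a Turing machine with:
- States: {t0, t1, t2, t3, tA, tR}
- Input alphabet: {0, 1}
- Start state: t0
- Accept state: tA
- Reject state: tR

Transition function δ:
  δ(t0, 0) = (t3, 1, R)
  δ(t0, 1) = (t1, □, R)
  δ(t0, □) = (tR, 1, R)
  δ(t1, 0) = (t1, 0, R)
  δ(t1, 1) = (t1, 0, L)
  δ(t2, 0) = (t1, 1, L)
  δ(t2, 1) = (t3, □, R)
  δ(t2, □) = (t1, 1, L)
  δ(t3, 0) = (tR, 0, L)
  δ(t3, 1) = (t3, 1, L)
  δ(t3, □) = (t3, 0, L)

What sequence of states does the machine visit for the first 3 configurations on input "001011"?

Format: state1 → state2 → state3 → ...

Execution trace:
Initial: [t0]001011
Step 1: δ(t0, 0) = (t3, 1, R) → 1[t3]01011
Step 2: δ(t3, 0) = (tR, 0, L) → [tR]101011

The machine reaches the reject state tR and halts.

State sequence: t0 → t3 → tR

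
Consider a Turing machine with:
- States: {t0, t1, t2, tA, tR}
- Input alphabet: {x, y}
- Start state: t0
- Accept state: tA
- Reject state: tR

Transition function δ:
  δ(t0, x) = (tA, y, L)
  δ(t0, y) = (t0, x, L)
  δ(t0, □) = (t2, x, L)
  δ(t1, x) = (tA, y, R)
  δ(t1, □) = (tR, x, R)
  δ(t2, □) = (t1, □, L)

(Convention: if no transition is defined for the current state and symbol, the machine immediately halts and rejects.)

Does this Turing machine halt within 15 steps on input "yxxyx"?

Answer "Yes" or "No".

Execution trace:
Initial: [t0]yxxyx
Step 1: δ(t0, y) = (t0, x, L) → [t0]□xxxyx
Step 2: δ(t0, □) = (t2, x, L) → [t2]□xxxxyx
Step 3: δ(t2, □) = (t1, □, L) → [t1]□□xxxxyx
Step 4: δ(t1, □) = (tR, x, R) → x[tR]□xxxxyx

The machine reaches the reject state tR and halts.
The machine halted after 4 steps (within the 15-step bound).

Answer: Yes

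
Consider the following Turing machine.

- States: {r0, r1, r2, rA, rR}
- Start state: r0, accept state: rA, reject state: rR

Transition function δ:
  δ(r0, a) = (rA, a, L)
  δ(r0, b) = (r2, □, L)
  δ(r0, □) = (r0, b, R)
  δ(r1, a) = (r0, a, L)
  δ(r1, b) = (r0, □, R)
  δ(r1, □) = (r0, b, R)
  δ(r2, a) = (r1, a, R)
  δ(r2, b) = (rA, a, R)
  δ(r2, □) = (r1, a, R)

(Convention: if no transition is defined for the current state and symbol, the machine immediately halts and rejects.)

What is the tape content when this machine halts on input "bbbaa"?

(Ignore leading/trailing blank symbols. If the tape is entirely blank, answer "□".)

Execution trace:
Initial: [r0]bbbaa
Step 1: δ(r0, b) = (r2, □, L) → [r2]□□bbaa
Step 2: δ(r2, □) = (r1, a, R) → a[r1]□bbaa
Step 3: δ(r1, □) = (r0, b, R) → ab[r0]bbaa
Step 4: δ(r0, b) = (r2, □, L) → a[r2]b□baa
Step 5: δ(r2, b) = (rA, a, R) → aa[rA]□baa

The machine reaches the accept state rA and halts.

Final tape (ignoring leading/trailing blanks): aa□baa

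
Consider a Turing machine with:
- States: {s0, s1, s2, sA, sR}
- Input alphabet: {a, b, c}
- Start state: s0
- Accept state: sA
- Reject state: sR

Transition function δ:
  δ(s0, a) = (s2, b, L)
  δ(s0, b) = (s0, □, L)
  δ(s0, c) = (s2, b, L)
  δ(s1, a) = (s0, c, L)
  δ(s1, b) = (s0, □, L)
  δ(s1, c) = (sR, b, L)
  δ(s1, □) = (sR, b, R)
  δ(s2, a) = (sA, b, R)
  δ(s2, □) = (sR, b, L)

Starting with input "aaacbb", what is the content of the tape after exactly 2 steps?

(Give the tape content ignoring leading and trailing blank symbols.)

Execution trace:
Initial: [s0]aaacbb
Step 1: δ(s0, a) = (s2, b, L) → [s2]□baacbb
Step 2: δ(s2, □) = (sR, b, L) → [sR]□bbaacbb

The machine reaches the reject state sR and halts.

After 2 steps, the tape (ignoring leading/trailing blanks) is: bbaacbb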